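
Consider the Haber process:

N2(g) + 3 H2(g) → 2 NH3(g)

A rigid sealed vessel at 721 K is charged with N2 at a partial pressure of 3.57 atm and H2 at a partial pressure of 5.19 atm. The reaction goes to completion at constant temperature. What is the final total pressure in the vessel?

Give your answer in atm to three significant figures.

Because the vessel is rigid and T is held at 721 K, work the stoichiometry in partial pressures (P_i = n_iRT/V).
P(H2) required for 3.57 atm of N2 = (3/1) × 3.57 = 10.71 atm; available 5.19 atm, so H2 is limiting.
P(N2) remaining = 3.57 − (1/3) × 5.19 = 1.840 atm
P(gaseous products) = (2)/3 × 5.19 = 3.460 atm
P_total at 721 K = 1.840 + 3.460 = 5.300 atm

5.30 atm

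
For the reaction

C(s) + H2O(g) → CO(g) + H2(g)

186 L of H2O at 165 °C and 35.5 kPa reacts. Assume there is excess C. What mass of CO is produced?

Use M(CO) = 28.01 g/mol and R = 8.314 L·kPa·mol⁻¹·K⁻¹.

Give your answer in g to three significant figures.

n(H2O) = PV/RT = (35.5 × 186) / (8.314 × 438.15) = 1.813 mol
n(CO) = (1/1) × 1.813 = 1.813 mol
m(CO) = 1.813 × 28.01 = 50.78 g

50.8 g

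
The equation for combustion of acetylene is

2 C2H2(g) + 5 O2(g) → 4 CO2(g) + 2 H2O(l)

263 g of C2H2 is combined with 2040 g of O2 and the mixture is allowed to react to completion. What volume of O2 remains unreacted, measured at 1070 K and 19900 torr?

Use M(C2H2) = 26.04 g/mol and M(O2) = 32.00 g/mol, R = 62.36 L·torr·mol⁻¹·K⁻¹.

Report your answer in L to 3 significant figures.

129 L

n(C2H2) = 263 / 26.04 = 10.10 mol
n(O2) = 2040 / 32.00 = 63.75 mol
For 10.10 mol C2H2, stoichiometry requires (5/2) × 10.10 = 25.25 mol O2; 63.75 mol is available, so C2H2 is limiting.
n(O2) consumed = (5/2) × 10.10 = 25.25 mol; remaining = 63.75 − 25.25 = 38.50 mol
V(O2) = nRT/P = 38.50 × 62.36 × 1070 / 19900 = 129.1 L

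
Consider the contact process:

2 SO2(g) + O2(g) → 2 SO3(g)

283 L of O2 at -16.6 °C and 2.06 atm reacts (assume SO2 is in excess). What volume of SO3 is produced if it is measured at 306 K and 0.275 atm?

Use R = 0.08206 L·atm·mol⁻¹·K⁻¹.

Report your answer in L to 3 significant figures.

n(O2) = PV/RT = (2.06 × 283) / (0.08206 × 256.55) = 27.69 mol
n(SO3) = (2/1) × 27.69 = 55.38 mol
V = nRT/P = 55.38 × 0.08206 × 306 / 0.275 = 5057 L

5060 L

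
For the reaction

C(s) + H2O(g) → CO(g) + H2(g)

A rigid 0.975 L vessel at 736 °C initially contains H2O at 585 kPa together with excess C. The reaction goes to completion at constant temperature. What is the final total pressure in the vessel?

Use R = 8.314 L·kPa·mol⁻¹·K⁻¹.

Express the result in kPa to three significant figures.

1170 kPa

Rigid vessel, constant T ⇒ P scales with total gas moles (1 → 2).
P_final = (2/1) × 585 = 1170 kPa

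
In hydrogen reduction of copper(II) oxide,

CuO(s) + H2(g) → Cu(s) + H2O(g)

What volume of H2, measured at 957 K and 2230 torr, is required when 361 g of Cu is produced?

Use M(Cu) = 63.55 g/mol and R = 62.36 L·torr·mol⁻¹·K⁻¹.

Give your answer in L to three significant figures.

n(Cu) = 361.0 / 63.55 = 5.681 mol
n(H2) = (1/1) × 5.681 = 5.681 mol
V = nRT/P = 5.681 × 62.36 × 957 / 2230 = 152.0 L

152 L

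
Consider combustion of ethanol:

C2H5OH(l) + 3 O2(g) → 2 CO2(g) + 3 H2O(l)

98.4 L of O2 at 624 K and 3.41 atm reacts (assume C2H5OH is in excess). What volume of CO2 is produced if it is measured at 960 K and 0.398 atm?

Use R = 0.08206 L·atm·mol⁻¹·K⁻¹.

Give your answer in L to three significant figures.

n(O2) = PV/RT = (3.41 × 98.4) / (0.08206 × 624) = 6.553 mol
n(CO2) = (2/3) × 6.553 = 4.369 mol
V = nRT/P = 4.369 × 0.08206 × 960 / 0.398 = 864.8 L

865 L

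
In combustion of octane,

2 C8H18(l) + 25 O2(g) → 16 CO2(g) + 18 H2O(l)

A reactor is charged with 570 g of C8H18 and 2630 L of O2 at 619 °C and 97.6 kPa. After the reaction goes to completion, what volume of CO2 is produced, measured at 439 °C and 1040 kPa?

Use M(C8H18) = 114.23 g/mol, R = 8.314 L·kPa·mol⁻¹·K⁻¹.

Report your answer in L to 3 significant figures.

126 L

n(C8H18) = 570 / 114.23 = 4.990 mol
n(O2) = PV/RT = (97.6 × 2630) / (8.314 × 892.15) = 34.61 mol
For 4.990 mol C8H18, stoichiometry requires (25/2) × 4.990 = 62.38 mol O2; 34.61 mol is available, so O2 is limiting.
n(CO2) = (16/25) × 34.61 = 22.15 mol
V(CO2) = nRT/P = 22.15 × 8.314 × 712.15 / 1040 = 126.1 L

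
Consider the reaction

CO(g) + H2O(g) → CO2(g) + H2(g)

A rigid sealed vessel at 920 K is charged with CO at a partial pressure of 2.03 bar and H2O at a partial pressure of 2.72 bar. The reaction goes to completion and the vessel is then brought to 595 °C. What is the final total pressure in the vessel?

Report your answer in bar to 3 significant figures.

At constant V, partial pressures at 920 K are proportional to moles, so apply stoichiometry directly to pressures.
P(H2O) required for 2.03 bar of CO = (1/1) × 2.03 = 2.030 bar; available 2.72 bar, so CO is limiting.
P(H2O) remaining = 2.72 − (1/1) × 2.03 = 0.6900 bar
P(gaseous products) = (1+1)/1 × 2.03 = 4.060 bar
P_total at 920 K = 0.6900 + 4.060 = 4.750 bar
Scaling to 595 °C: P = 4.750 × 868.15/920 = 4.482 bar

4.48 bar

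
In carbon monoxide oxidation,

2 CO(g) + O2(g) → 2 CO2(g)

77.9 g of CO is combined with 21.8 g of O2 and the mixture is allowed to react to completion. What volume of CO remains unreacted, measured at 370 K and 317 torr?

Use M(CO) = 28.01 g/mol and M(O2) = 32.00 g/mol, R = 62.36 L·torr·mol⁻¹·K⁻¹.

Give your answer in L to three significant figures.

103 L

n(CO) = 77.9 / 28.01 = 2.781 mol
n(O2) = 21.8 / 32.00 = 0.6813 mol
For 2.781 mol CO, stoichiometry requires (1/2) × 2.781 = 1.391 mol O2; 0.6813 mol is available, so O2 is limiting.
n(CO) consumed = (2/1) × 0.6813 = 1.363 mol; remaining = 2.781 − 1.363 = 1.418 mol
V(CO) = nRT/P = 1.418 × 62.36 × 370 / 317 = 103.2 L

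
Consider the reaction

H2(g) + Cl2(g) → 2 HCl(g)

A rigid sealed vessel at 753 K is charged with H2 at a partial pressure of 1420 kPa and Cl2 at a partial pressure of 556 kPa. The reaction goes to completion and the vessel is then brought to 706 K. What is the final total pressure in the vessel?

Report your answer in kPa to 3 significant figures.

Because the vessel is rigid and T is held at 753 K, work the stoichiometry in partial pressures (P_i = n_iRT/V).
P(Cl2) required for 1420 kPa of H2 = (1/1) × 1420 = 1420 kPa; available 556 kPa, so Cl2 is limiting.
P(H2) remaining = 1420 − (1/1) × 556 = 864.0 kPa
P(gaseous products) = (2)/1 × 556 = 1112 kPa
P_total at 753 K = 864.0 + 1112 = 1976 kPa
Scaling to 706 K: P = 1976 × 706/753 = 1853 kPa

1850 kPa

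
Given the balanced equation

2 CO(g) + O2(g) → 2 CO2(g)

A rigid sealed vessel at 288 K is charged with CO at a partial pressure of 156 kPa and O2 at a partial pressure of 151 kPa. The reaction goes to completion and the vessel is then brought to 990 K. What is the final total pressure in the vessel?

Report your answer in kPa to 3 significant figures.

787 kPa

At constant V, partial pressures at 288 K are proportional to moles, so apply stoichiometry directly to pressures.
P(O2) required for 156 kPa of CO = (1/2) × 156 = 78.00 kPa; available 151 kPa, so CO is limiting.
P(O2) remaining = 151 − (1/2) × 156 = 73.00 kPa
P(gaseous products) = (2)/2 × 156 = 156.0 kPa
P_total at 288 K = 73.00 + 156.0 = 229.0 kPa
Scaling to 990 K: P = 229.0 × 990/288 = 787.2 kPa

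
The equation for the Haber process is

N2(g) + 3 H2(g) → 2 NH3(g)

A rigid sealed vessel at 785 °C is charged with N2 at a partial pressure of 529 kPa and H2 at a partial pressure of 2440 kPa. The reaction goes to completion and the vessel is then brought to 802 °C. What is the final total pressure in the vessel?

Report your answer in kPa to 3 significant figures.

At constant V, partial pressures at 785 °C are proportional to moles, so apply stoichiometry directly to pressures.
P(H2) required for 529 kPa of N2 = (3/1) × 529 = 1587 kPa; available 2440 kPa, so N2 is limiting.
P(H2) remaining = 2440 − (3/1) × 529 = 853.0 kPa
P(gaseous products) = (2)/1 × 529 = 1058 kPa
P_total at 785 °C = 853.0 + 1058 = 1911 kPa
Scaling to 802 °C: P = 1911 × 1075.15/1058.15 = 1942 kPa

1940 kPa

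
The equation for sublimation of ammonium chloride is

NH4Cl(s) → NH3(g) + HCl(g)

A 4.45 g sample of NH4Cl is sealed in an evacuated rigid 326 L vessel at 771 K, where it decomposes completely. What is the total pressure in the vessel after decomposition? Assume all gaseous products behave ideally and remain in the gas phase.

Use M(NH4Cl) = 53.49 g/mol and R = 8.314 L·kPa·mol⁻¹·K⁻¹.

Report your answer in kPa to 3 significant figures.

n(NH4Cl) = 4.45 / 53.49 = 0.08319 mol
n(gas produced) = (2/1) × 0.08319 = 0.1664 mol
P = nRT/V = 0.1664 × 8.314 × 771 / 326 = 3.272 kPa

3.27 kPa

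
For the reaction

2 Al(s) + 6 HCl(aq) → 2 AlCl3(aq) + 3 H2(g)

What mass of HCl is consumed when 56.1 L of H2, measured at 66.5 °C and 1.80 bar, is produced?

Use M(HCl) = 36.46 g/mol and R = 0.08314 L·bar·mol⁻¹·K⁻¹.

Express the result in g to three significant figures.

n(H2) = PV/RT = (1.80 × 56.1) / (0.08314 × 339.65) = 3.576 mol
n(HCl) = (6/3) × 3.576 = 7.152 mol
m(HCl) = 7.152 × 36.46 = 260.8 g

261 g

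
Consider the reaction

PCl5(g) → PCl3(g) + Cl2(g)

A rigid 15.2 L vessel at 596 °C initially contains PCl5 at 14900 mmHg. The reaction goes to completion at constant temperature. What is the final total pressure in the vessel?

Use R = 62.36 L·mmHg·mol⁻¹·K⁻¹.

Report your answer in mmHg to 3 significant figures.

29800 mmHg

At constant T and V, P ∝ n(gas): 1 mol gas → 2 mol gas.
P_final = (2/1) × 14900 = 29800 mmHg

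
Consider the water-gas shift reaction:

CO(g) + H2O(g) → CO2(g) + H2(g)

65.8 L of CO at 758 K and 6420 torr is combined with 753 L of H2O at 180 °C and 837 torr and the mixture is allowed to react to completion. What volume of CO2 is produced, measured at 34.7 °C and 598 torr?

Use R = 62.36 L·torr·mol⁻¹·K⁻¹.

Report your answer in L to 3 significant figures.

287 L

n(CO) = PV/RT = (6420 × 65.8) / (62.36 × 758) = 8.937 mol
n(H2O) = PV/RT = (837 × 753) / (62.36 × 453.15) = 22.30 mol
For 8.937 mol CO, stoichiometry requires (1/1) × 8.937 = 8.937 mol H2O; 22.30 mol is available, so CO is limiting.
n(CO2) = (1/1) × 8.937 = 8.937 mol
V(CO2) = nRT/P = 8.937 × 62.36 × 307.85 / 598 = 286.9 L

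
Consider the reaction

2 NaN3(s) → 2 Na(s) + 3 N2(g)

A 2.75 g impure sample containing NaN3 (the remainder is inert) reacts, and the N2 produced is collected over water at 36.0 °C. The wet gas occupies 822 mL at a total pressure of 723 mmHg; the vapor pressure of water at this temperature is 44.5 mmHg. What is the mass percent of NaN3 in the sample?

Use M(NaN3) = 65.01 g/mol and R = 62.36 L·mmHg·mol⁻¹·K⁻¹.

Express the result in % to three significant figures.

45.6 %

P(N2) = 723 − 44.5 = 678.5 mmHg
n(N2) = PV/RT = (678.5 × 0.8220) / (62.36 × 309.15) = 0.02893 mol
n(NaN3) = (2/3) × 0.02893 = 0.01929 mol
m(NaN3) = 0.01929 × 65.01 = 1.254 g
%NaN3 = 1.254 / 2.75 × 100 = 45.60%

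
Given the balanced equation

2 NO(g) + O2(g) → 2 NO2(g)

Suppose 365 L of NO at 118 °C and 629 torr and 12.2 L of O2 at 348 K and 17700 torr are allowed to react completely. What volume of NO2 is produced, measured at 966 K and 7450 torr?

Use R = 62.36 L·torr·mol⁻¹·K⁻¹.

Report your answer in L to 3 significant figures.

76.1 L

n(NO) = PV/RT = (629 × 365) / (62.36 × 391.15) = 9.412 mol
n(O2) = PV/RT = (17700 × 12.2) / (62.36 × 348) = 9.951 mol
For 9.412 mol NO, stoichiometry requires (1/2) × 9.412 = 4.706 mol O2; 9.951 mol is available, so NO is limiting.
n(NO2) = (2/2) × 9.412 = 9.412 mol
V(NO2) = nRT/P = 9.412 × 62.36 × 966 / 7450 = 76.10 L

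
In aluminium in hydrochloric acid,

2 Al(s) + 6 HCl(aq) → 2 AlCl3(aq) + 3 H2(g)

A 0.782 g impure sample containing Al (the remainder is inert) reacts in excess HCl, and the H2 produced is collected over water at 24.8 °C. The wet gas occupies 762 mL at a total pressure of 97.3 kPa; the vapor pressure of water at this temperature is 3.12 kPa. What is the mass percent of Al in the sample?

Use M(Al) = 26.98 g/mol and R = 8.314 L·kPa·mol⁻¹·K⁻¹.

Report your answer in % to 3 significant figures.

P(H2) = 97.3 − 3.12 = 94.18 kPa
n(H2) = PV/RT = (94.18 × 0.7620) / (8.314 × 297.95) = 0.02897 mol
n(Al) = (2/3) × 0.02897 = 0.01931 mol
m(Al) = 0.01931 × 26.98 = 0.5210 g
%Al = 0.5210 / 0.782 × 100 = 66.62%

66.6 %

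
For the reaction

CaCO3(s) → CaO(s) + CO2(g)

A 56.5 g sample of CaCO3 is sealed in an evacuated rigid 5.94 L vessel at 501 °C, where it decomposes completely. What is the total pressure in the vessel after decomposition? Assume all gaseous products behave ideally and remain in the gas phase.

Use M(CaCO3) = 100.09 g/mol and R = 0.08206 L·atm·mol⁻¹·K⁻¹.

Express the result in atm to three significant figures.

n(CaCO3) = 56.5 / 100.09 = 0.5645 mol
n(gas produced) = (1/1) × 0.5645 = 0.5645 mol
P = nRT/V = 0.5645 × 0.08206 × 774.15 / 5.94 = 6.037 atm

6.04 atm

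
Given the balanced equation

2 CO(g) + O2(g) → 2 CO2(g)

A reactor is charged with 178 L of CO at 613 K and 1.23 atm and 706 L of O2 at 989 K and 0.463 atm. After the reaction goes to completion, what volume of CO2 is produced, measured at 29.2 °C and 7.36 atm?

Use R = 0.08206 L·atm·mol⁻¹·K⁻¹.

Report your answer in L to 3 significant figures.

n(CO) = PV/RT = (1.23 × 178) / (0.08206 × 613) = 4.352 mol
n(O2) = PV/RT = (0.463 × 706) / (0.08206 × 989) = 4.028 mol
For 4.352 mol CO, stoichiometry requires (1/2) × 4.352 = 2.176 mol O2; 4.028 mol is available, so CO is limiting.
n(CO2) = (2/2) × 4.352 = 4.352 mol
V(CO2) = nRT/P = 4.352 × 0.08206 × 302.35 / 7.36 = 14.67 L

14.7 L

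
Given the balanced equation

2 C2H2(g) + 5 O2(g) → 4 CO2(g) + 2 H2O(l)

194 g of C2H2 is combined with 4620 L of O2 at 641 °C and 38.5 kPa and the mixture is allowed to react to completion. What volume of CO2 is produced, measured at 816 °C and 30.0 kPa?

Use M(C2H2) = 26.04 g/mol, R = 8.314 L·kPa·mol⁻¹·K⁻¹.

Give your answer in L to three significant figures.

n(C2H2) = 194 / 26.04 = 7.450 mol
n(O2) = PV/RT = (38.5 × 4620) / (8.314 × 914.15) = 23.40 mol
For 7.450 mol C2H2, stoichiometry requires (5/2) × 7.450 = 18.62 mol O2; 23.40 mol is available, so C2H2 is limiting.
n(CO2) = (4/2) × 7.450 = 14.90 mol
V(CO2) = nRT/P = 14.90 × 8.314 × 1089.15 / 30.0 = 4497 L

4500 L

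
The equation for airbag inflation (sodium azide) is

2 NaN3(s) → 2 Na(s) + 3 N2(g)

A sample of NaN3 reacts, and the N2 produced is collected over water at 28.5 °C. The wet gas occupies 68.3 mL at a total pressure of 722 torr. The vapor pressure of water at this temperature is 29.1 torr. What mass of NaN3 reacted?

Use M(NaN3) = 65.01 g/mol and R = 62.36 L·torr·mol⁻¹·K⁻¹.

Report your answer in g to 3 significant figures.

0.109 g

P(N2) = 722 − 29.1 = 692.9 torr
n(N2) = PV/RT = (692.9 × 0.06830) / (62.36 × 301.65) = 0.002516 mol
n(NaN3) = (2/3) × 0.002516 = 0.001677 mol
m(NaN3) = 0.001677 × 65.01 = 0.1090 g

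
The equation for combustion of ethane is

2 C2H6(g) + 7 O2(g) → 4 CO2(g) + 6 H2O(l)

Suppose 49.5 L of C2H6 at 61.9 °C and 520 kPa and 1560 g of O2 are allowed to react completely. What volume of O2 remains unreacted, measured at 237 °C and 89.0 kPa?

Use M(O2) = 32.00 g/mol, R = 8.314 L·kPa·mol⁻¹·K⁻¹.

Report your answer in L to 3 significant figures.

n(C2H6) = PV/RT = (520 × 49.5) / (8.314 × 335.05) = 9.240 mol
n(O2) = 1560 / 32.00 = 48.75 mol
For 9.240 mol C2H6, stoichiometry requires (7/2) × 9.240 = 32.34 mol O2; 48.75 mol is available, so C2H6 is limiting.
n(O2) consumed = (7/2) × 9.240 = 32.34 mol; remaining = 48.75 − 32.34 = 16.41 mol
V(O2) = nRT/P = 16.41 × 8.314 × 510.15 / 89.0 = 782.0 L

782 L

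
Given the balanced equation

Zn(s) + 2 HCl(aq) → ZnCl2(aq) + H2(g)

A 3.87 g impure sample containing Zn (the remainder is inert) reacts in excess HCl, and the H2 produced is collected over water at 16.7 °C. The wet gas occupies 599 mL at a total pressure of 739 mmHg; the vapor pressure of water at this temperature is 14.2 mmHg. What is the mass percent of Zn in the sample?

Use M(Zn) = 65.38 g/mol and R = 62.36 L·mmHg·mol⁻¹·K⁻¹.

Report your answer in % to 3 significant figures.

P(H2) = 739 − 14.2 = 724.8 mmHg
n(H2) = PV/RT = (724.8 × 0.5990) / (62.36 × 289.85) = 0.02402 mol
n(Zn) = (1/1) × 0.02402 = 0.02402 mol
m(Zn) = 0.02402 × 65.38 = 1.570 g
%Zn = 1.570 / 3.87 × 100 = 40.57%

40.6 %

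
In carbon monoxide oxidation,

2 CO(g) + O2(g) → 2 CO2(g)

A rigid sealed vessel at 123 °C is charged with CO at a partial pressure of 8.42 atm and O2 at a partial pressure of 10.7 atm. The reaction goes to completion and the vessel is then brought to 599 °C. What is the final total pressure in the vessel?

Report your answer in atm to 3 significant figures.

At constant V, partial pressures at 123 °C are proportional to moles, so apply stoichiometry directly to pressures.
P(O2) required for 8.42 atm of CO = (1/2) × 8.42 = 4.210 atm; available 10.7 atm, so CO is limiting.
P(O2) remaining = 10.7 − (1/2) × 8.42 = 6.490 atm
P(gaseous products) = (2)/2 × 8.42 = 8.420 atm
P_total at 123 °C = 6.490 + 8.420 = 14.91 atm
Scaling to 599 °C: P = 14.91 × 872.15/396.15 = 32.83 atm

32.8 atm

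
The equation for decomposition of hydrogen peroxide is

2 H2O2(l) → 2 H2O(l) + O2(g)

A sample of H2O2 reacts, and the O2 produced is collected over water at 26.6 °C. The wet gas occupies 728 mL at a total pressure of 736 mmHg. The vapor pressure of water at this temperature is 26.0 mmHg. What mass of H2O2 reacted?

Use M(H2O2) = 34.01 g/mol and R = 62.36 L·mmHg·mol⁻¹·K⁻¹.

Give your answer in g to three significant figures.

1.88 g

P(O2) = 736 − 26.0 = 710.0 mmHg
n(O2) = PV/RT = (710.0 × 0.7280) / (62.36 × 299.75) = 0.02765 mol
n(H2O2) = (2/1) × 0.02765 = 0.05530 mol
m(H2O2) = 0.05530 × 34.01 = 1.881 g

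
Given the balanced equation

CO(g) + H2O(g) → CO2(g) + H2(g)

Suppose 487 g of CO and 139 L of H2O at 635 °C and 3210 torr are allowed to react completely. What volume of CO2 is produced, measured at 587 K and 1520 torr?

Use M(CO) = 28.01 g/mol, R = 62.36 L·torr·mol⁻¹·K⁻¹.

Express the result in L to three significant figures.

190 L

n(CO) = 487 / 28.01 = 17.39 mol
n(H2O) = PV/RT = (3210 × 139) / (62.36 × 908.15) = 7.879 mol
For 17.39 mol CO, stoichiometry requires (1/1) × 17.39 = 17.39 mol H2O; 7.879 mol is available, so H2O is limiting.
n(CO2) = (1/1) × 7.879 = 7.879 mol
V(CO2) = nRT/P = 7.879 × 62.36 × 587 / 1520 = 189.7 L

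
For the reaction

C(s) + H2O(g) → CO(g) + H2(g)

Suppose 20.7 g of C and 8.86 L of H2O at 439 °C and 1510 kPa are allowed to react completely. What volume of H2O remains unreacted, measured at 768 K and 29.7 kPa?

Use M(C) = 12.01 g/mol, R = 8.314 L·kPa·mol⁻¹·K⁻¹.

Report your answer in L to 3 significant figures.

n(C) = 20.7 / 12.01 = 1.724 mol
n(H2O) = PV/RT = (1510 × 8.86) / (8.314 × 712.15) = 2.260 mol
For 1.724 mol C, stoichiometry requires (1/1) × 1.724 = 1.724 mol H2O; 2.260 mol is available, so C is limiting.
n(H2O) consumed = (1/1) × 1.724 = 1.724 mol; remaining = 2.260 − 1.724 = 0.5360 mol
V(H2O) = nRT/P = 0.5360 × 8.314 × 768 / 29.7 = 115.2 L

115 L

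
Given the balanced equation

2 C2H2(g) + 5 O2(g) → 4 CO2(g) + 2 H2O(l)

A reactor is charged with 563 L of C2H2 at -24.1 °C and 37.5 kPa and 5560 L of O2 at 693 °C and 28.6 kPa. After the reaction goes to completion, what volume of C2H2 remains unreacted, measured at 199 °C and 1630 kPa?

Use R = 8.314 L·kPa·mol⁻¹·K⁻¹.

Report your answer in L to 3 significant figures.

5.49 L

n(C2H2) = PV/RT = (37.5 × 563) / (8.314 × 249.05) = 10.20 mol
n(O2) = PV/RT = (28.6 × 5560) / (8.314 × 966.15) = 19.80 mol
For 10.20 mol C2H2, stoichiometry requires (5/2) × 10.20 = 25.50 mol O2; 19.80 mol is available, so O2 is limiting.
n(C2H2) consumed = (2/5) × 19.80 = 7.920 mol; remaining = 10.20 − 7.920 = 2.280 mol
V(C2H2) = nRT/P = 2.280 × 8.314 × 472.15 / 1630 = 5.491 L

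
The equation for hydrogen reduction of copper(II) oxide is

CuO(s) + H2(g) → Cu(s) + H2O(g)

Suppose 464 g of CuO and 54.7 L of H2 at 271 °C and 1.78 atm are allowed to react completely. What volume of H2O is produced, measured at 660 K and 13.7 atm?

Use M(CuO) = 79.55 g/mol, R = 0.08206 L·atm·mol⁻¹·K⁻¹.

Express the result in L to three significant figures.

8.62 L

n(CuO) = 464 / 79.55 = 5.833 mol
n(H2) = PV/RT = (1.78 × 54.7) / (0.08206 × 544.15) = 2.181 mol
For 5.833 mol CuO, stoichiometry requires (1/1) × 5.833 = 5.833 mol H2; 2.181 mol is available, so H2 is limiting.
n(H2O) = (1/1) × 2.181 = 2.181 mol
V(H2O) = nRT/P = 2.181 × 0.08206 × 660 / 13.7 = 8.622 L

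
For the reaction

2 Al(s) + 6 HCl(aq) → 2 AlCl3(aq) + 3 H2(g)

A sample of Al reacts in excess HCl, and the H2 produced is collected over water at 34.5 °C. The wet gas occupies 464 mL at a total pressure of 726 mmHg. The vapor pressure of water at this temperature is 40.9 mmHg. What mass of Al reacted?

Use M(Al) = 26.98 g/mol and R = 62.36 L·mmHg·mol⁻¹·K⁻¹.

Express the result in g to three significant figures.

P(H2) = 726 − 40.9 = 685.1 mmHg
n(H2) = PV/RT = (685.1 × 0.4640) / (62.36 × 307.65) = 0.01657 mol
n(Al) = (2/3) × 0.01657 = 0.01105 mol
m(Al) = 0.01105 × 26.98 = 0.2981 g

0.298 g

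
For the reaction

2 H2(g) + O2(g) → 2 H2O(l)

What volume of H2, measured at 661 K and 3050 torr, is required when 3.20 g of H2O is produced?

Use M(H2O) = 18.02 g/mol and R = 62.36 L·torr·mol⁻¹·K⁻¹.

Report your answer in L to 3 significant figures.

n(H2O) = 3.200 / 18.02 = 0.1776 mol
n(H2) = (2/2) × 0.1776 = 0.1776 mol
V = nRT/P = 0.1776 × 62.36 × 661 / 3050 = 2.400 L

2.40 L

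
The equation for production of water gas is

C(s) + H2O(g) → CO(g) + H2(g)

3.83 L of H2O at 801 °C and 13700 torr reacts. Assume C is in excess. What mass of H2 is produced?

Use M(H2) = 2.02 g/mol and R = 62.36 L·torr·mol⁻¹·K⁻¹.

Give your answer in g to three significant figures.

1.58 g

n(H2O) = PV/RT = (13700 × 3.83) / (62.36 × 1074.15) = 0.7833 mol
n(H2) = (1/1) × 0.7833 = 0.7833 mol
m(H2) = 0.7833 × 2.02 = 1.582 g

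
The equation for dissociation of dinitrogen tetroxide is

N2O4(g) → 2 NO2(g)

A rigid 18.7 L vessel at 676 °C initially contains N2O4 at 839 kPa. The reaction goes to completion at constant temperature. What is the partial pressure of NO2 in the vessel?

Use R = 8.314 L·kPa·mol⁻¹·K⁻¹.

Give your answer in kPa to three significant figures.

n(N2O4)₀ = PV/RT = (839 × 18.7) / (8.314 × 949.15) = 1.988 mol
n(NO2) = (2/1) × 1.988 = 3.976 mol
P(NO2) = nRT/V = 3.976 × 8.314 × 949.15 / 18.7 = 1678 kPa

1680 kPa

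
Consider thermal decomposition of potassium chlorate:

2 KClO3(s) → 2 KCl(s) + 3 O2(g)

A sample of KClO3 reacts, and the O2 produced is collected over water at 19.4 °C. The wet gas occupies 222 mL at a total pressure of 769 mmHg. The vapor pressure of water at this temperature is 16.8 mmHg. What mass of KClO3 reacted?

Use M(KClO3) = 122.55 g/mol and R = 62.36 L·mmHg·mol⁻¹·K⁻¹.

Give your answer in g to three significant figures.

0.748 g

P(O2) = 769 − 16.8 = 752.2 mmHg
n(O2) = PV/RT = (752.2 × 0.2220) / (62.36 × 292.55) = 0.009153 mol
n(KClO3) = (2/3) × 0.009153 = 0.006102 mol
m(KClO3) = 0.006102 × 122.55 = 0.7478 g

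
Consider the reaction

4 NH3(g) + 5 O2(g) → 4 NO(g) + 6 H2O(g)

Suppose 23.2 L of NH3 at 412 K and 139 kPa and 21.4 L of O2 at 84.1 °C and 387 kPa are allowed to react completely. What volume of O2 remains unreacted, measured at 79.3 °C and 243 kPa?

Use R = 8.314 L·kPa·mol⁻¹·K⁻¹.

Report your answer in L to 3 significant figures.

n(NH3) = PV/RT = (139 × 23.2) / (8.314 × 412) = 0.9414 mol
n(O2) = PV/RT = (387 × 21.4) / (8.314 × 357.25) = 2.788 mol
For 0.9414 mol NH3, stoichiometry requires (5/4) × 0.9414 = 1.177 mol O2; 2.788 mol is available, so NH3 is limiting.
n(O2) consumed = (5/4) × 0.9414 = 1.177 mol; remaining = 2.788 − 1.177 = 1.611 mol
V(O2) = nRT/P = 1.611 × 8.314 × 352.45 / 243 = 19.43 L

19.4 L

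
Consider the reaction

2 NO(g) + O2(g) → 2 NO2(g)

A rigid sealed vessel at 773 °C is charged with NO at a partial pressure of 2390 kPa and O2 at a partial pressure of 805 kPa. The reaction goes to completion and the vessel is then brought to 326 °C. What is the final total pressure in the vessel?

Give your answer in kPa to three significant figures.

1370 kPa

With V and T fixed, P_i ∝ n_i, so the mole ratios apply directly to partial pressures at 773 °C.
P(O2) required for 2390 kPa of NO = (1/2) × 2390 = 1195 kPa; available 805 kPa, so O2 is limiting.
P(NO) remaining = 2390 − (2/1) × 805 = 780.0 kPa
P(gaseous products) = (2)/1 × 805 = 1610 kPa
P_total at 773 °C = 780.0 + 1610 = 2390 kPa
Scaling to 326 °C: P = 2390 × 599.15/1046.15 = 1369 kPa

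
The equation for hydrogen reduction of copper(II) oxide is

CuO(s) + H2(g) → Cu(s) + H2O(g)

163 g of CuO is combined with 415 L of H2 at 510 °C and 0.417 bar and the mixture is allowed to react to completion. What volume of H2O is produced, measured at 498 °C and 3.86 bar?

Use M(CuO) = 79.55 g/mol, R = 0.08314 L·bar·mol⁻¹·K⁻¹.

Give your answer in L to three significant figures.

34.0 L

n(CuO) = 163 / 79.55 = 2.049 mol
n(H2) = PV/RT = (0.417 × 415) / (0.08314 × 783.15) = 2.658 mol
For 2.049 mol CuO, stoichiometry requires (1/1) × 2.049 = 2.049 mol H2; 2.658 mol is available, so CuO is limiting.
n(H2O) = (1/1) × 2.049 = 2.049 mol
V(H2O) = nRT/P = 2.049 × 0.08314 × 771.15 / 3.86 = 34.03 L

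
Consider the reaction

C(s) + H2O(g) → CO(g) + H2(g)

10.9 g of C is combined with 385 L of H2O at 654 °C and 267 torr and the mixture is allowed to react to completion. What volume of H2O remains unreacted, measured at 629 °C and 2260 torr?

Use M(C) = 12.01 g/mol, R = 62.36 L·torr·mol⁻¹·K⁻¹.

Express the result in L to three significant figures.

21.7 L

n(C) = 10.9 / 12.01 = 0.9076 mol
n(H2O) = PV/RT = (267 × 385) / (62.36 × 927.15) = 1.778 mol
For 0.9076 mol C, stoichiometry requires (1/1) × 0.9076 = 0.9076 mol H2O; 1.778 mol is available, so C is limiting.
n(H2O) consumed = (1/1) × 0.9076 = 0.9076 mol; remaining = 1.778 − 0.9076 = 0.8704 mol
V(H2O) = nRT/P = 0.8704 × 62.36 × 902.15 / 2260 = 21.67 L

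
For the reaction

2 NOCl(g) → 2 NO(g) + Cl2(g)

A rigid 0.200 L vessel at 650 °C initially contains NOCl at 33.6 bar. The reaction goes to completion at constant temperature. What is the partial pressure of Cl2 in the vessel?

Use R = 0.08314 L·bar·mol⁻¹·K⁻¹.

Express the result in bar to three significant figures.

n(NOCl)₀ = PV/RT = (33.6 × 0.200) / (0.08314 × 923.15) = 0.08756 mol
n(Cl2) = (1/2) × 0.08756 = 0.04378 mol
P(Cl2) = nRT/V = 0.04378 × 0.08314 × 923.15 / 0.200 = 16.80 bar

16.8 bar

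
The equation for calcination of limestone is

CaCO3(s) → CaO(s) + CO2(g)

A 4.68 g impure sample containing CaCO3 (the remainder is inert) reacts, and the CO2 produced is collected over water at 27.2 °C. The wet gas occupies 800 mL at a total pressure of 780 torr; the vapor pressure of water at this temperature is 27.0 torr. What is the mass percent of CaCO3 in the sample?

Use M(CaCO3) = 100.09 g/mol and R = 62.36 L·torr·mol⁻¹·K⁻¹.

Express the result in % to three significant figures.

P(CO2) = 780 − 27.0 = 753.0 torr
n(CO2) = PV/RT = (753.0 × 0.8000) / (62.36 × 300.35) = 0.03216 mol
n(CaCO3) = (1/1) × 0.03216 = 0.03216 mol
m(CaCO3) = 0.03216 × 100.09 = 3.219 g
%CaCO3 = 3.219 / 4.68 × 100 = 68.78%

68.8 %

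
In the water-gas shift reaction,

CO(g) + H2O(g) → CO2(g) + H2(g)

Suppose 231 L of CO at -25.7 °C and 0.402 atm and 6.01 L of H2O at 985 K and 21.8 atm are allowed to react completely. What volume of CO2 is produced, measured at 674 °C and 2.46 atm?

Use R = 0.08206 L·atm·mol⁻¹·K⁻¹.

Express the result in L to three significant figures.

n(CO) = PV/RT = (0.402 × 231) / (0.08206 × 247.45) = 4.573 mol
n(H2O) = PV/RT = (21.8 × 6.01) / (0.08206 × 985) = 1.621 mol
For 4.573 mol CO, stoichiometry requires (1/1) × 4.573 = 4.573 mol H2O; 1.621 mol is available, so H2O is limiting.
n(CO2) = (1/1) × 1.621 = 1.621 mol
V(CO2) = nRT/P = 1.621 × 0.08206 × 947.15 / 2.46 = 51.22 L

51.2 L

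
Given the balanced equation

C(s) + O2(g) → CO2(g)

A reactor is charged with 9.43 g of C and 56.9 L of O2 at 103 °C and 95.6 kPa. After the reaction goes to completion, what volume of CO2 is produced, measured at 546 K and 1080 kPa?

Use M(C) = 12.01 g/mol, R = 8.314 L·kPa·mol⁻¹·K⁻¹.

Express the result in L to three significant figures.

3.30 L

n(C) = 9.43 / 12.01 = 0.7852 mol
n(O2) = PV/RT = (95.6 × 56.9) / (8.314 × 376.15) = 1.739 mol
For 0.7852 mol C, stoichiometry requires (1/1) × 0.7852 = 0.7852 mol O2; 1.739 mol is available, so C is limiting.
n(CO2) = (1/1) × 0.7852 = 0.7852 mol
V(CO2) = nRT/P = 0.7852 × 8.314 × 546 / 1080 = 3.300 L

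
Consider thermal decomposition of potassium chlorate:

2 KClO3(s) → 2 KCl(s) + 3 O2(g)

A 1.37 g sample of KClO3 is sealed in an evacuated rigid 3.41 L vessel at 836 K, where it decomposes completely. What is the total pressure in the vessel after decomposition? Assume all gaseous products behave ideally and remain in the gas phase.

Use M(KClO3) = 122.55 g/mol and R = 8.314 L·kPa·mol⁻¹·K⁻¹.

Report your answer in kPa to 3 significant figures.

34.2 kPa

n(KClO3) = 1.37 / 122.55 = 0.01118 mol
n(gas produced) = (3/2) × 0.01118 = 0.01677 mol
P = nRT/V = 0.01677 × 8.314 × 836 / 3.41 = 34.18 kPa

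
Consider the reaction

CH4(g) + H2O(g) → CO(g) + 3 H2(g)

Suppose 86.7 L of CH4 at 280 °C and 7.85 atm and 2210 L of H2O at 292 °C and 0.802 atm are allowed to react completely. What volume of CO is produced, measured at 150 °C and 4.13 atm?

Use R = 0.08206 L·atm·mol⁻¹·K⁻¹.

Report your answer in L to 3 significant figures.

n(CH4) = PV/RT = (7.85 × 86.7) / (0.08206 × 553.15) = 14.99 mol
n(H2O) = PV/RT = (0.802 × 2210) / (0.08206 × 565.15) = 38.22 mol
For 14.99 mol CH4, stoichiometry requires (1/1) × 14.99 = 14.99 mol H2O; 38.22 mol is available, so CH4 is limiting.
n(CO) = (1/1) × 14.99 = 14.99 mol
V(CO) = nRT/P = 14.99 × 0.08206 × 423.15 / 4.13 = 126.0 L

126 L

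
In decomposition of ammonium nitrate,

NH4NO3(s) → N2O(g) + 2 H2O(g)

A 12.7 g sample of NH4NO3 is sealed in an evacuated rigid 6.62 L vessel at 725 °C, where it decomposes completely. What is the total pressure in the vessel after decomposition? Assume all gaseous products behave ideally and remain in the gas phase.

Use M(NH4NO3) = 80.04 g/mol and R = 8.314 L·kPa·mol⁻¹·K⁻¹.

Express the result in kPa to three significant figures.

n(NH4NO3) = 12.7 / 80.04 = 0.1587 mol
n(gas produced) = (3/1) × 0.1587 = 0.4761 mol
P = nRT/V = 0.4761 × 8.314 × 998.15 / 6.62 = 596.8 kPa

597 kPa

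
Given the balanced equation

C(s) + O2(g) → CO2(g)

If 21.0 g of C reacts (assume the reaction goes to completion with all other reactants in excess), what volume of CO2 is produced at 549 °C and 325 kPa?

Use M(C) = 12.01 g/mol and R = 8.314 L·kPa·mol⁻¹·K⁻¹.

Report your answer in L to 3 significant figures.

n(C) = 21.00 / 12.01 = 1.749 mol
n(CO2) = (1/1) × 1.749 = 1.749 mol
V = nRT/P = 1.749 × 8.314 × 822.15 / 325 = 36.78 L

36.8 L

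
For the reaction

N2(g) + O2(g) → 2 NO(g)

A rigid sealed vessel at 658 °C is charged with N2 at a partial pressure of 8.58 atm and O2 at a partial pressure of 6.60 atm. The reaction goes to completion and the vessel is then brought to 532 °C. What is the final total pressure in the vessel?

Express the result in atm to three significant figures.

13.1 atm

With V and T fixed, P_i ∝ n_i, so the mole ratios apply directly to partial pressures at 658 °C.
P(O2) required for 8.58 atm of N2 = (1/1) × 8.58 = 8.580 atm; available 6.60 atm, so O2 is limiting.
P(N2) remaining = 8.58 − (1/1) × 6.60 = 1.980 atm
P(gaseous products) = (2)/1 × 6.60 = 13.20 atm
P_total at 658 °C = 1.980 + 13.20 = 15.18 atm
Scaling to 532 °C: P = 15.18 × 805.15/931.15 = 13.13 atm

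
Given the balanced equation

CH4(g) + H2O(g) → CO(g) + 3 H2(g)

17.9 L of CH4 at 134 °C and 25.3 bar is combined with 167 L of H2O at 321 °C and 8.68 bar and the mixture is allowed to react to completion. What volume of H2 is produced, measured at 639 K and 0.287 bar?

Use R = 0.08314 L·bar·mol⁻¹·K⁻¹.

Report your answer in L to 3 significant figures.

n(CH4) = PV/RT = (25.3 × 17.9) / (0.08314 × 407.15) = 13.38 mol
n(H2O) = PV/RT = (8.68 × 167) / (0.08314 × 594.15) = 29.34 mol
For 13.38 mol CH4, stoichiometry requires (1/1) × 13.38 = 13.38 mol H2O; 29.34 mol is available, so CH4 is limiting.
n(H2) = (3/1) × 13.38 = 40.14 mol
V(H2) = nRT/P = 40.14 × 0.08314 × 639 / 0.287 = 7430 L

7430 L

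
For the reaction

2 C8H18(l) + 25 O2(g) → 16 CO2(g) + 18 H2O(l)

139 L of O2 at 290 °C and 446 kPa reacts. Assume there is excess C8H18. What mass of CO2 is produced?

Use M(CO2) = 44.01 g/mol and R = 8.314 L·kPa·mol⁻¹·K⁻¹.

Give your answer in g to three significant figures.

373 g

n(O2) = PV/RT = (446 × 139) / (8.314 × 563.15) = 13.24 mol
n(CO2) = (16/25) × 13.24 = 8.474 mol
m(CO2) = 8.474 × 44.01 = 372.9 g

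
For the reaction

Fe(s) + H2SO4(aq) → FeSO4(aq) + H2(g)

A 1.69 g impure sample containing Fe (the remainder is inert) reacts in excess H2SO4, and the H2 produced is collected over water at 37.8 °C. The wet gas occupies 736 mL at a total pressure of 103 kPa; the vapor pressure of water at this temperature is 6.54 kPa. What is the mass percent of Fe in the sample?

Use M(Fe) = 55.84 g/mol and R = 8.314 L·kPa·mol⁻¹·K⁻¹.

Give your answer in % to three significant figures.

90.7 %

P(H2) = 103 − 6.54 = 96.46 kPa
n(H2) = PV/RT = (96.46 × 0.7360) / (8.314 × 310.95) = 0.02746 mol
n(Fe) = (1/1) × 0.02746 = 0.02746 mol
m(Fe) = 0.02746 × 55.84 = 1.533 g
%Fe = 1.533 / 1.69 × 100 = 90.71%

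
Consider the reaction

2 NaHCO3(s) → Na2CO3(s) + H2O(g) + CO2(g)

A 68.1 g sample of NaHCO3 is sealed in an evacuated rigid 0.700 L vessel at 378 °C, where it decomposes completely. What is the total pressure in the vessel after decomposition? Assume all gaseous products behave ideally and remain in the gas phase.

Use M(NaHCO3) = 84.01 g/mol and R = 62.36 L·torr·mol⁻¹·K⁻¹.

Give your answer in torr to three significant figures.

47000 torr

n(NaHCO3) = 68.1 / 84.01 = 0.8106 mol
n(gas produced) = (2/2) × 0.8106 = 0.8106 mol
P = nRT/V = 0.8106 × 62.36 × 651.15 / 0.700 = 47020 torr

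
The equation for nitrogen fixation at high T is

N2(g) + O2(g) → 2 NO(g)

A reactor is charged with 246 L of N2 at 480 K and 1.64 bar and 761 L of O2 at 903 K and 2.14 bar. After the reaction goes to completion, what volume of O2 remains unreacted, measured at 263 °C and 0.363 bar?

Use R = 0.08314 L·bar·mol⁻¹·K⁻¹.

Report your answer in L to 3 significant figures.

n(N2) = PV/RT = (1.64 × 246) / (0.08314 × 480) = 10.11 mol
n(O2) = PV/RT = (2.14 × 761) / (0.08314 × 903) = 21.69 mol
For 10.11 mol N2, stoichiometry requires (1/1) × 10.11 = 10.11 mol O2; 21.69 mol is available, so N2 is limiting.
n(O2) consumed = (1/1) × 10.11 = 10.11 mol; remaining = 21.69 − 10.11 = 11.58 mol
V(O2) = nRT/P = 11.58 × 0.08314 × 536.15 / 0.363 = 1422 L

1420 L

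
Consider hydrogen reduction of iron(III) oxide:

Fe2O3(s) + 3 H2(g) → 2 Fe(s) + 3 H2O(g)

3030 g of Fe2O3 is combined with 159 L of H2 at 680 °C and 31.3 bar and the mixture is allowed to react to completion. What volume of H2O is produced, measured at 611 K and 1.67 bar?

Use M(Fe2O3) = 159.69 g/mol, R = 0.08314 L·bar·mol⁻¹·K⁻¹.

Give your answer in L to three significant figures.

1730 L

n(Fe2O3) = 3030 / 159.69 = 18.97 mol
n(H2) = PV/RT = (31.3 × 159) / (0.08314 × 953.15) = 62.80 mol
For 18.97 mol Fe2O3, stoichiometry requires (3/1) × 18.97 = 56.91 mol H2; 62.80 mol is available, so Fe2O3 is limiting.
n(H2O) = (3/1) × 18.97 = 56.91 mol
V(H2O) = nRT/P = 56.91 × 0.08314 × 611 / 1.67 = 1731 L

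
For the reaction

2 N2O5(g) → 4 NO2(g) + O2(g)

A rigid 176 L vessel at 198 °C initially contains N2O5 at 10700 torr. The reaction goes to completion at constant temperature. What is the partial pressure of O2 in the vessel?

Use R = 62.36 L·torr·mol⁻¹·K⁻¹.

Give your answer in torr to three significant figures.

n(N2O5)₀ = PV/RT = (10700 × 176) / (62.36 × 471.15) = 64.10 mol
n(O2) = (1/2) × 64.10 = 32.05 mol
P(O2) = nRT/V = 32.05 × 62.36 × 471.15 / 176 = 5350 torr

5350 torr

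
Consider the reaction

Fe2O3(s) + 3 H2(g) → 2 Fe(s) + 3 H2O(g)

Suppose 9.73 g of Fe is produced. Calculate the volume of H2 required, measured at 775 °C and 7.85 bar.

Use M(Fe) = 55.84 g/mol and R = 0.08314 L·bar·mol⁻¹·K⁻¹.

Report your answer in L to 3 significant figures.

2.90 L

n(Fe) = 9.730 / 55.84 = 0.1742 mol
n(H2) = (3/2) × 0.1742 = 0.2613 mol
V = nRT/P = 0.2613 × 0.08314 × 1048.15 / 7.85 = 2.901 L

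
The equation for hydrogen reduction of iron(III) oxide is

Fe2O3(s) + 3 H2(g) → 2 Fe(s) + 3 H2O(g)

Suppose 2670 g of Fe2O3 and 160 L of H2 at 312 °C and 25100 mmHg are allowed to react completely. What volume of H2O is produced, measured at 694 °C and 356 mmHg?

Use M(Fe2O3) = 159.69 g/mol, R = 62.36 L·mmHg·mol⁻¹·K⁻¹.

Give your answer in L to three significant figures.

n(Fe2O3) = 2670 / 159.69 = 16.72 mol
n(H2) = PV/RT = (25100 × 160) / (62.36 × 585.15) = 110.1 mol
For 16.72 mol Fe2O3, stoichiometry requires (3/1) × 16.72 = 50.16 mol H2; 110.1 mol is available, so Fe2O3 is limiting.
n(H2O) = (3/1) × 16.72 = 50.16 mol
V(H2O) = nRT/P = 50.16 × 62.36 × 967.15 / 356 = 8498 L

8500 L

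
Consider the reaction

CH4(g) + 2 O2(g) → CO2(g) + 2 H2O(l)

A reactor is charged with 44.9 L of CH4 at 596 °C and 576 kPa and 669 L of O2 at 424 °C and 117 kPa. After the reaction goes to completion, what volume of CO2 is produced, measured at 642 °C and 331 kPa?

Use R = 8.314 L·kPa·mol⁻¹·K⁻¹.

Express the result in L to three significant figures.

n(CH4) = PV/RT = (576 × 44.9) / (8.314 × 869.15) = 3.579 mol
n(O2) = PV/RT = (117 × 669) / (8.314 × 697.15) = 13.50 mol
For 3.579 mol CH4, stoichiometry requires (2/1) × 3.579 = 7.158 mol O2; 13.50 mol is available, so CH4 is limiting.
n(CO2) = (1/1) × 3.579 = 3.579 mol
V(CO2) = nRT/P = 3.579 × 8.314 × 915.15 / 331 = 82.27 L

82.3 L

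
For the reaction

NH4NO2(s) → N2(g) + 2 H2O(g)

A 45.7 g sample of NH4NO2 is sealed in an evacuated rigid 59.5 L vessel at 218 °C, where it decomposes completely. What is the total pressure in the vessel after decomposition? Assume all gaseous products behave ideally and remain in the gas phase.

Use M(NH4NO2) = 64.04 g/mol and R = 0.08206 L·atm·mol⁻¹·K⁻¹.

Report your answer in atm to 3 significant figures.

1.45 atm

n(NH4NO2) = 45.7 / 64.04 = 0.7136 mol
n(gas produced) = (3/1) × 0.7136 = 2.141 mol
P = nRT/V = 2.141 × 0.08206 × 491.15 / 59.5 = 1.450 atm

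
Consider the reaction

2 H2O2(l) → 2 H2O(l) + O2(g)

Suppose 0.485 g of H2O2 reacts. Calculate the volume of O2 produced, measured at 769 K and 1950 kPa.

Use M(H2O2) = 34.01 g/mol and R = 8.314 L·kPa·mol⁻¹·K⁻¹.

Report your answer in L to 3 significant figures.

n(H2O2) = 0.4850 / 34.01 = 0.01426 mol
n(O2) = (1/2) × 0.01426 = 0.007130 mol
V = nRT/P = 0.007130 × 8.314 × 769 / 1950 = 0.02338 L

0.0234 L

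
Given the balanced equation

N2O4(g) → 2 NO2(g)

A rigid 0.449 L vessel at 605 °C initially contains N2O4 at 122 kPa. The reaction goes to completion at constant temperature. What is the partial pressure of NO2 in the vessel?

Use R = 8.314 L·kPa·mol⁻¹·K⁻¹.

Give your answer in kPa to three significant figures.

n(N2O4)₀ = PV/RT = (122 × 0.449) / (8.314 × 878.15) = 0.007503 mol
n(NO2) = (2/1) × 0.007503 = 0.01501 mol
P(NO2) = nRT/V = 0.01501 × 8.314 × 878.15 / 0.449 = 244.1 kPa

244 kPa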